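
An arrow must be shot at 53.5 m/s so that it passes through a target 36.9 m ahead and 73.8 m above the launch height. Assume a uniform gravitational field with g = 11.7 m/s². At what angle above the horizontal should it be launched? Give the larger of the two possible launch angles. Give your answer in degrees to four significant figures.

84.65°

Trajectory: y = x tanθ − g x² (1 + tan²θ)/(2v₀²). With x = 36.9, y = 73.8, v₀ = 53.5, g = 11.7:
2.783 tan²θ − 36.9 tanθ + (76.58) = 0.
tanθ = [36.9 ± √(36.9² − 4 × 2.783 × (76.58))] / (2 × 2.783) = (36.9 ± 22.56) / 5.566, giving tanθ = 2.576 or 10.68.
θ = 68.78° or 84.65°; the larger is 84.65°.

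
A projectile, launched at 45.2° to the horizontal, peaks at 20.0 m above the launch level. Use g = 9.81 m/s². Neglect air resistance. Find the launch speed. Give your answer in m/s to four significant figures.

27.92 m/s

At the peak v_y = 0, so v_y0 = √(2gH) = √(2 × 9.81 × 20.0) = 19.81 m/s.
v_y0 = v₀ sin θ ⇒ v₀ = 19.81 / sin 45.2° = 27.92 m/s.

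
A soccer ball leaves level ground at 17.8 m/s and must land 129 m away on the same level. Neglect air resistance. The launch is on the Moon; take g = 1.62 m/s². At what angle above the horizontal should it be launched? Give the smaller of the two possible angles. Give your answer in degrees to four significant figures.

R = v₀² sin 2θ / g gives sin 2θ = gR/v₀² = 1.62·129/17.8² = 0.6596.
2θ = 41.27° or 180° − 41.27° = 138.7°, so θ = 20.63° or 69.37°.
The smaller angle is 20.63°.

20.63°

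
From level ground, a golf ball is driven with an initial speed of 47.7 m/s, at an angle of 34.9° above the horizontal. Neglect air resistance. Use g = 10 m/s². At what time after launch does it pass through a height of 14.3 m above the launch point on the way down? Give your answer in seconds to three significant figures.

4.87 s

Components: vₓ = 47.70 cos 34.9° = 39.12 m/s, v_y0 = 47.70 sin 34.9° = 27.29 m/s.
Height y(t) = 27.29 t − 5.000 t² = 14.3 gives 5.000 t² − 27.29 t + 14.3 = 0.
Quadratic formula: t = (27.29 ± √458.82) / 10.0 = (27.29 ± 21.42) / 10.0 → t = 0.5871 s or 4.871 s.
The descending-branch root is 4.871 s.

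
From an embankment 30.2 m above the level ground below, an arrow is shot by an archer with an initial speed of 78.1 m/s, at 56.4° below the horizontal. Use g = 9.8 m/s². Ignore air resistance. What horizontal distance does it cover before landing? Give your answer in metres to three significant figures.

19.4 m

Horizontal component vₓ = 78.10 cos 56.4° = 43.22 m/s; vertical v_y0 = −65.05 m/s (downward).
With up positive and y = 0 at the ground: y(t) = 30.2 + (−65.05) t − 4.900 t². Setting y = 0 and taking the positive root: t = [−65.05 + √(65.05² + 2·9.80·30.2)] / 9.80 = (−65.05 + 69.45) / 9.80 = 0.4491 s.
Horizontal distance: R = vₓ t = 43.22 × 0.4491 = 19.41 m.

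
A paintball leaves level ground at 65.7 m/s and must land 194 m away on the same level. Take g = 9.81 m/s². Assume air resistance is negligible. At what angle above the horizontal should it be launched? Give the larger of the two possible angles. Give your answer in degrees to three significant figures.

Level-ground range R = v₀² sin(2θ)/g ⇒ sin(2θ) = gR/v₀² = 9.81 × 194 / 65.7² = 0.4409.
2θ = 26.16° or 180° − 26.16° = 153.8°, so θ = 13.08° or 76.92°.
The larger angle is 76.92°.

76.9°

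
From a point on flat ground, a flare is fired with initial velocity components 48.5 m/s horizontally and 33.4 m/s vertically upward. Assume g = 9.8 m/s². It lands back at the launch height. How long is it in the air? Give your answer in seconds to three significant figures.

6.82 s

Time of flight on level ground: T = 2 v_y0 / g = 2 × 33.40 / 9.80 = 6.816 s.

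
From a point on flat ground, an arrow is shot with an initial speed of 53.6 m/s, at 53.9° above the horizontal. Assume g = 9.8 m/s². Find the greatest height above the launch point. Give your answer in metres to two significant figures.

vₓ = 53.60 cos 53.9° = 31.58 m/s; v_y0 = 53.60 sin 53.9° = 43.31 m/s.
At the apex v_y = 0, so H = v_y0²/(2g) = 43.31²/19.60 = 95.69 m.

96 m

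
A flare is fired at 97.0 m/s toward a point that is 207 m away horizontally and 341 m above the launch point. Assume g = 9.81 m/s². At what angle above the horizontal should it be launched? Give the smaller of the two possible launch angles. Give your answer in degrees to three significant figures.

67.0°

Trajectory: y = x tanθ − g x² (1 + tan²θ)/(2v₀²). With x = 207, y = 341, v₀ = 97.0, g = 9.81:
22.34 tan²θ − 207 tanθ + (363.3) = 0.
tanθ = [207 ± √(207² − 4 × 22.34 × (363.3))] / (2 × 22.34) = (207 ± 101.9) / 44.68, giving tanθ = 2.352 or 6.914.
θ = 66.97° or 81.77°; the smaller is 66.97°.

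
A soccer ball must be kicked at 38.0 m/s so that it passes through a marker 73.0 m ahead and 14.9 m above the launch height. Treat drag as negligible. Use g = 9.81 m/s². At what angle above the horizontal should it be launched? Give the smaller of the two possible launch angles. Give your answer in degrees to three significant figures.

27.4°

Trajectory: y = x tanθ − g x² (1 + tan²θ)/(2v₀²). With x = 73.0, y = 14.9, v₀ = 38.0, g = 9.81:
18.10 tan²θ − 73.0 tanθ + (33.00) = 0.
tanθ = [73.0 ± √(73.0² − 4 × 18.10 × (33.00))] / (2 × 18.10) = (73.0 ± 54.22) / 36.20, giving tanθ = 0.5188 or 3.514.
θ = 27.42° or 74.11°; the smaller is 27.42°.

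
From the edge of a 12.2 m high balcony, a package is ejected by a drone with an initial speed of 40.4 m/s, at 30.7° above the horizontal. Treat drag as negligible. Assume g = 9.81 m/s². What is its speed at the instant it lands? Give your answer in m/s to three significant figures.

43.3 m/s

Resolve: vₓ = 40.40 cos 30.7° = 34.74 m/s and v_y0 = 40.40 sin 30.7° = 20.63 m/s.
The projectile lands when y = 12.2 + (20.63) t − ½·9.81·t² = 0. Positive root: t = (20.63 + √(20.63² + 2·9.81·12.2)) / 9.81 = (20.63 + 25.78) / 9.81 = 4.731 s.
Vertical velocity at impact: v_y = v_y0 − g t = 20.63 − 9.81 × 4.731 = −25.78 m/s.
Speed: |v| = √(vₓ² + v_y²) = √(34.74² + 25.78²) = 43.26 m/s.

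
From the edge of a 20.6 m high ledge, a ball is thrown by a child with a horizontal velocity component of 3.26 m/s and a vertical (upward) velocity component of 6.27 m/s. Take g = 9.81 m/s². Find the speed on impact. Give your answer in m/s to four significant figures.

With up positive and y = 0 at the ground: y(t) = 20.6 + (6.270) t − 4.905 t². Setting y = 0 and taking the positive root: t = [6.270 + √(6.270² + 2·9.81·20.6)] / 9.81 = (6.270 + 21.06) / 9.81 = 2.786 s.
Vertical velocity at impact: v_y = v_y0 − g t = 6.270 − 9.81 × 2.786 = −21.06 m/s.
Speed: |v| = √(vₓ² + v_y²) = √(3.260² + 21.06²) = 21.31 m/s.

21.31 m/s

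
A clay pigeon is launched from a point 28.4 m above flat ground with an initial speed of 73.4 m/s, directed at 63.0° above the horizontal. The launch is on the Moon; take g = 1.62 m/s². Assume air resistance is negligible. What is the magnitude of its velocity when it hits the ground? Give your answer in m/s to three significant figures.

74.0 m/s

Horizontal component vₓ = 73.40 cos 63.0° = 33.32 m/s; vertical v_y0 = 73.40 sin 63.0° = 65.40 m/s.
Vertical motion (up positive, ground at y = 0): 0.8100 t² − (65.40) t − 28.4 = 0, so t = (65.40 + √(65.40² + 2·1.62·28.4)) / 1.62 = (65.40 + 66.10) / 1.62 = 81.17 s.
Vertical velocity at impact: v_y = v_y0 − g t = 65.40 − 1.62 × 81.17 = −66.10 m/s.
Speed: |v| = √(vₓ² + v_y²) = √(33.32² + 66.10²) = 74.02 m/s.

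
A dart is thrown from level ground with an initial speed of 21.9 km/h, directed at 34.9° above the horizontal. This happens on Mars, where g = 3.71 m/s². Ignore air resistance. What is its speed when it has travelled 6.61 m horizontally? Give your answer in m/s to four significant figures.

5.191 m/s

Convert: 21.9 km/h = 21.9/3.6 = 6.083 m/s.
Horizontal component vₓ = 6.083 cos 34.9° = 4.989 m/s; vertical v_y0 = 6.083 sin 34.9° = 3.481 m/s.
Time to reach x = 6.61 m: t = x/vₓ = 6.61/4.989 = 1.325 s.
Vertical velocity there: v_y = v_y0 − g t = 3.481 − 3.71 × 1.325 = −1.435 m/s.
Speed: √(vₓ² + v_y²) = √(4.989² + 1.435²) = 5.191 m/s.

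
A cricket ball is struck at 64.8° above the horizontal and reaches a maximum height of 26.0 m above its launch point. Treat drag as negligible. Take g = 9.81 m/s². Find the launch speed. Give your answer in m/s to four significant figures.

At the peak v_y = 0, so v_y0 = √(2gH) = √(2 × 9.81 × 26.0) = 22.59 m/s.
v_y0 = v₀ sin θ ⇒ v₀ = 22.59 / sin 64.8° = 24.96 m/s.

24.96 m/s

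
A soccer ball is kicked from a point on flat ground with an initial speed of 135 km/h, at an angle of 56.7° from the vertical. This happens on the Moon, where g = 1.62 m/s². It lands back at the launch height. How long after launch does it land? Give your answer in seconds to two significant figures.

25 s

Convert: 135 km/h = 135/3.6 = 37.50 m/s.
Components: vₓ = 37.50 sin 56.7° = 31.34 m/s, v_y0 = 37.50 cos 56.7° = 20.59 m/s.
Landing at launch height ⇒ T = 2 v_y0 / g = 2 × 20.59 / 1.62 = 25.42 s.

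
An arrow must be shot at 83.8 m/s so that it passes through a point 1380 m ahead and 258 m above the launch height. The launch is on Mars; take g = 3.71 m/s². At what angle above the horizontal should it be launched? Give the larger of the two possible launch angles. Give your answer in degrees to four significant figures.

63.19°

Trajectory: y = x tanθ − g x² (1 + tan²θ)/(2v₀²). With x = 1380, y = 258, v₀ = 83.8, g = 3.71:
503.1 tan²θ − 1380 tanθ + (761.1) = 0.
tanθ = [1380 ± √(1380² − 4 × 503.1 × (761.1))] / (2 × 503.1) = (1380 ± 610.7) / 1006, giving tanθ = 0.7646 or 1.979.
θ = 37.40° or 63.19°; the larger is 63.19°.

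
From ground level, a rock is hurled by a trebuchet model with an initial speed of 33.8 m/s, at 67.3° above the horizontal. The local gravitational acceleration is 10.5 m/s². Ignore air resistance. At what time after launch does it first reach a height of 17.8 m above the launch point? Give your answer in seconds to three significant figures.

0.640 s

Resolve: vₓ = 33.80 cos 67.3° = 13.04 m/s and v_y0 = 33.80 sin 67.3° = 31.18 m/s.
Height y(t) = 31.18 t − 5.250 t² = 17.8 gives 5.250 t² − 31.18 t + 17.8 = 0.
t = [31.18 ± √(31.18² − 2·10.5·17.8)] / 10.5 = (31.18 ± 24.46) / 10.5, so t = 0.6398 s or t = 5.300 s.
The first (ascending) time is 0.6398 s.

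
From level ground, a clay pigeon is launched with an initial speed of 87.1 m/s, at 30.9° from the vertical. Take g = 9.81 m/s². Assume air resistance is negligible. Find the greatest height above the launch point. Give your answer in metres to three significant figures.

Horizontal component vₓ = 87.10 sin 30.9° = 44.73 m/s; vertical v_y0 = 87.10 cos 30.9° = 74.74 m/s.
At the apex v_y = 0, so H = v_y0²/(2g) = 74.74²/19.62 = 284.7 m.

285 m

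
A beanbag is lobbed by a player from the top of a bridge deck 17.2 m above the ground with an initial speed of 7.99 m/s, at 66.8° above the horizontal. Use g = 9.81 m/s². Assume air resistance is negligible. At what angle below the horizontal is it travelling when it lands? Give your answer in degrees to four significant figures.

Resolve: vₓ = 7.990 cos 66.8° = 3.148 m/s and v_y0 = 7.990 sin 66.8° = 7.344 m/s.
Vertical motion (up positive, ground at y = 0): 4.905 t² − (7.344) t − 17.2 = 0, so t = (7.344 + √(7.344² + 2·9.81·17.2)) / 9.81 = (7.344 + 19.78) / 9.81 = 2.765 s.
At impact: v_y = v_y0 − g t = −19.78 m/s; vₓ = 3.148 m/s.
Angle below horizontal: arctan(|v_y|/vₓ) = arctan(19.78/3.148) = 80.96°.

80.96°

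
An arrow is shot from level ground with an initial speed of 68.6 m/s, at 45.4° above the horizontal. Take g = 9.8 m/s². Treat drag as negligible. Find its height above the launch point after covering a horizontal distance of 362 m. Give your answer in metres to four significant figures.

90.33 m

Resolve: vₓ = 68.60 cos 45.4° = 48.17 m/s and v_y0 = 68.60 sin 45.4° = 48.84 m/s.
x = vₓ t ⇒ t = 362/48.17 = 7.515 s.
Height: y = v_y0 t − ½ g t² = 48.84 × 7.515 − 4.900 × 7.515² = 367.1 − 276.8 = 90.33 m.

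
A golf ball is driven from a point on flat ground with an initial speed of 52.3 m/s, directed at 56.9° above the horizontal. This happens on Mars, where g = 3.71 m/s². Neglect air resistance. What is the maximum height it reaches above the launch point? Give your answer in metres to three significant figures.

vₓ = 52.30 cos 56.9° = 28.56 m/s; v_y0 = 52.30 sin 56.9° = 43.81 m/s.
Peak height H = v_y0² / (2g) = 1919.6 / 7.420 = 258.7 m.

259 m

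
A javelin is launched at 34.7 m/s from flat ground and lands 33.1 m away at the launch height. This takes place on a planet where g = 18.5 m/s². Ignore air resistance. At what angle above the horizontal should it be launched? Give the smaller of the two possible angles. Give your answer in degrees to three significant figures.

15.3°

R = v₀² sin 2θ / g gives sin 2θ = gR/v₀² = 18.5·33.1/34.7² = 0.5086.
2θ = 30.57° or 180° − 30.57° = 149.4°, so θ = 15.28° or 74.72°.
The smaller angle is 15.28°.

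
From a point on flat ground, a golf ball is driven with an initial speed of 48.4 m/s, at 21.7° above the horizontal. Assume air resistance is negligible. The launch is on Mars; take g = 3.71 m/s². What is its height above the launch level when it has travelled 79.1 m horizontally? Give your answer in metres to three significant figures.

25.7 m

Resolve: vₓ = 48.40 cos 21.7° = 44.97 m/s and v_y0 = 48.40 sin 21.7° = 17.90 m/s.
Time to reach x = 79.1 m: t = x/vₓ = 79.1/44.97 = 1.759 s.
Height: y = v_y0 t − ½ g t² = 17.90 × 1.759 − 1.855 × 1.759² = 31.48 − 5.739 = 25.74 m.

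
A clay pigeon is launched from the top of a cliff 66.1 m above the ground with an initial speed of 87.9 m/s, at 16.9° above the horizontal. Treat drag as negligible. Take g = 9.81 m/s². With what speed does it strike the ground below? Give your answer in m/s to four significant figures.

94.99 m/s

Components: vₓ = 87.90 cos 16.9° = 84.10 m/s, v_y0 = 87.90 sin 16.9° = 25.55 m/s.
The projectile lands when y = 66.1 + (25.55) t − ½·9.81·t² = 0. Positive root: t = (25.55 + √(25.55² + 2·9.81·66.1)) / 9.81 = (25.55 + 44.16) / 9.81 = 7.106 s.
Vertical velocity at impact: v_y = v_y0 − g t = 25.55 − 9.81 × 7.106 = −44.16 m/s.
Speed: |v| = √(vₓ² + v_y²) = √(84.10² + 44.16²) = 94.99 m/s.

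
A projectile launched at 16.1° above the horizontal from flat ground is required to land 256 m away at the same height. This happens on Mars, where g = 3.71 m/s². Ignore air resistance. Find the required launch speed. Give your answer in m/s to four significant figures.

Level-ground range: R = v₀² sin(2θ)/g, so v₀ = √(gR / sin 2θ).
v₀ = √(3.71 × 256 / sin 32.20°) = √(949.8 / 0.5329) = √1782.3 = 42.22 m/s.

42.22 m/s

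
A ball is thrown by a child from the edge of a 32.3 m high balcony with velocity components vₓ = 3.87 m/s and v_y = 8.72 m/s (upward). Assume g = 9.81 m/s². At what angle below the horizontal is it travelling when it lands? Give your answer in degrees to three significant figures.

81.7°

With up positive and y = 0 at the ground: y(t) = 32.3 + (8.720) t − 4.905 t². Setting y = 0 and taking the positive root: t = [8.720 + √(8.720² + 2·9.81·32.3)] / 9.81 = (8.720 + 26.64) / 9.81 = 3.605 s.
At impact: v_y = v_y0 − g t = −26.64 m/s; vₓ = 3.870 m/s.
Angle below horizontal: arctan(|v_y|/vₓ) = arctan(26.64/3.870) = 81.73°.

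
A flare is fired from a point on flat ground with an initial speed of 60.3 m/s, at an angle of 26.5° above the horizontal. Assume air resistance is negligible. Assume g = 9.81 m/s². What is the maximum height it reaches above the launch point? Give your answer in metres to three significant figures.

36.9 m

Horizontal component vₓ = 60.30 cos 26.5° = 53.96 m/s; vertical v_y0 = 60.30 sin 26.5° = 26.91 m/s.
Peak height H = v_y0² / (2g) = 723.92 / 19.62 = 36.90 m.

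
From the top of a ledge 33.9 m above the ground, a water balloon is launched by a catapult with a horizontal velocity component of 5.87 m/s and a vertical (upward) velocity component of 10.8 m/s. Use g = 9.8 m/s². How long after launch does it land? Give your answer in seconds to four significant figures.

3.954 s

Vertical motion (up positive, ground at y = 0): 4.900 t² − (10.80) t − 33.9 = 0, so t = (10.80 + √(10.80² + 2·9.80·33.9)) / 9.80 = (10.80 + 27.95) / 9.80 = 3.954 s.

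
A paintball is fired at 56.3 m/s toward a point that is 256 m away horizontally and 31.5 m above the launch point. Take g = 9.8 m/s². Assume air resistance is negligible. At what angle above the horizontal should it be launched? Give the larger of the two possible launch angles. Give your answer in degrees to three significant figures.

60.9°

Trajectory: y = x tanθ − g x² (1 + tan²θ)/(2v₀²). With x = 256, y = 31.5, v₀ = 56.3, g = 9.80:
101.3 tan²θ − 256 tanθ + (132.8) = 0.
tanθ = [256 ± √(256² − 4 × 101.3 × (132.8))] / (2 × 101.3) = (256 ± 108.2) / 202.6, giving tanθ = 0.7293 or 1.798.
θ = 36.10° or 60.91°; the larger is 60.91°.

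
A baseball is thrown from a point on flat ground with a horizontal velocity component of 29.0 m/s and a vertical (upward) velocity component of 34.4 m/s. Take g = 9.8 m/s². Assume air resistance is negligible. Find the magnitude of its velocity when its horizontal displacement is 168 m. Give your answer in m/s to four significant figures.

At x = 168 m, t = x/vₓ = 168/29.00 = 5.793 s.
Vertical velocity there: v_y = v_y0 − g t = 34.40 − 9.80 × 5.793 = −22.37 m/s.
Speed: √(vₓ² + v_y²) = √(29.00² + 22.37²) = 36.63 m/s.

36.63 m/s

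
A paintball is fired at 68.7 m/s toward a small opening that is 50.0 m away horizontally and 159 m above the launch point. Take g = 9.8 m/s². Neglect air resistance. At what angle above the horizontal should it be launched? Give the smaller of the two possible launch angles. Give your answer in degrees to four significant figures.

76.32°

Trajectory: y = x tanθ − g x² (1 + tan²θ)/(2v₀²). With x = 50.0, y = 159, v₀ = 68.7, g = 9.80:
2.596 tan²θ − 50.0 tanθ + (161.6) = 0.
tanθ = [50.0 ± √(50.0² − 4 × 2.596 × (161.6))] / (2 × 2.596) = (50.0 ± 28.68) / 5.191, giving tanθ = 4.108 or 15.16.
θ = 76.32° or 86.23°; the smaller is 76.32°.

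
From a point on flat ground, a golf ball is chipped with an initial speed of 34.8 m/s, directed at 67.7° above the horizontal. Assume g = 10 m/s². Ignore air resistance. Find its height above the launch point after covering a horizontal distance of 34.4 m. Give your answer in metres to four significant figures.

49.94 m

Components: vₓ = 34.80 cos 67.7° = 13.21 m/s, v_y0 = 34.80 sin 67.7° = 32.20 m/s.
x = vₓ t ⇒ t = 34.4/13.21 = 2.605 s.
Height: y = v_y0 t − ½ g t² = 32.20 × 2.605 − 5.000 × 2.605² = 83.88 − 33.93 = 49.94 m.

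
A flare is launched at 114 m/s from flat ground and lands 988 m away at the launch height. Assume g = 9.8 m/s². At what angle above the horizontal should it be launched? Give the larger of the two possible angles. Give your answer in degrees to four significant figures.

65.92°

From R = (v₀²/g) sin 2θ: sin 2θ = 9.80 × 988 / 12996 = 0.7450.
2θ = 48.16° or 180° − 48.16° = 131.8°, so θ = 24.08° or 65.92°.
The larger angle is 65.92°.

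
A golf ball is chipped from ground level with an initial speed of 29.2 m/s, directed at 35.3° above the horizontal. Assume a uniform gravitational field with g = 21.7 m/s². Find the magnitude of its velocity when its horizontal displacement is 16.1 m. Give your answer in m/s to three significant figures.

vₓ = 29.20 cos 35.3° = 23.83 m/s; v_y0 = 29.20 sin 35.3° = 16.87 m/s.
At x = 16.1 m, t = x/vₓ = 16.1/23.83 = 0.6756 s.
Vertical velocity there: v_y = v_y0 − g t = 16.87 − 21.7 × 0.6756 = 2.213 m/s.
Speed: √(vₓ² + v_y²) = √(23.83² + 2.213²) = 23.93 m/s.

23.9 m/s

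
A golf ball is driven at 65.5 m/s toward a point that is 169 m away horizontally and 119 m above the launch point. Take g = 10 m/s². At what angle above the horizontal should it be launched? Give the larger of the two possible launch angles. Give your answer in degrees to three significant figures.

Trajectory: y = x tanθ − g x² (1 + tan²θ)/(2v₀²). With x = 169, y = 119, v₀ = 65.5, g = 10.0:
33.29 tan²θ − 169 tanθ + (152.3) = 0.
tanθ = [169 ± √(169² − 4 × 33.29 × (152.3))] / (2 × 33.29) = (169 ± 91.02) / 66.57, giving tanθ = 1.171 or 3.906.
θ = 49.51° or 75.64°; the larger is 75.64°.

75.6°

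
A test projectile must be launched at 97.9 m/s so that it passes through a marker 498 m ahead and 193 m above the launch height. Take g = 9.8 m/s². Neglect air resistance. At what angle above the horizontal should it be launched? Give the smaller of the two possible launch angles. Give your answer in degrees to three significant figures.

39.0°

Trajectory: y = x tanθ − g x² (1 + tan²θ)/(2v₀²). With x = 498, y = 193, v₀ = 97.9, g = 9.80:
126.8 tan²θ − 498 tanθ + (319.8) = 0.
tanθ = [498 ± √(498² − 4 × 126.8 × (319.8))] / (2 × 126.8) = (498 ± 292.9) / 253.6, giving tanθ = 0.8086 or 3.119.
θ = 38.96° or 72.22°; the smaller is 38.96°.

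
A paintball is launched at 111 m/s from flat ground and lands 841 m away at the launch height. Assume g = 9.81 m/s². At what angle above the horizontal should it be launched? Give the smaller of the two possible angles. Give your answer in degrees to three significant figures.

21.0°

From R = (v₀²/g) sin 2θ: sin 2θ = 9.81 × 841 / 12321 = 0.6696.
2θ = 42.04° or 180° − 42.04° = 138.0°, so θ = 21.02° or 68.98°.
The smaller angle is 21.02°.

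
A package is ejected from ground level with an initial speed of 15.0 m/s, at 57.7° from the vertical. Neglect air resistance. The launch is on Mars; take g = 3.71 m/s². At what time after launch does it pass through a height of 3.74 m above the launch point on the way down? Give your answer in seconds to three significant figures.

3.79 s

Resolve: vₓ = 15.00 sin 57.7° = 12.68 m/s and v_y0 = 15.00 cos 57.7° = 8.015 m/s.
Height y(t) = 8.015 t − 1.855 t² = 3.74 gives 1.855 t² − 8.015 t + 3.74 = 0.
t = [8.015 ± √(8.015² − 2·3.71·3.74)] / 3.71 = (8.015 ± 6.041) / 3.71, so t = 0.5321 s or t = 3.789 s.
The descending-branch root is 3.789 s.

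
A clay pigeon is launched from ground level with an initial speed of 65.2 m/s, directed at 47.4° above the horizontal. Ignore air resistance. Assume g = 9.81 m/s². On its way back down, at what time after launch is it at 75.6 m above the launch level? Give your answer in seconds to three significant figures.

7.81 s

Components: vₓ = 65.20 cos 47.4° = 44.13 m/s, v_y0 = 65.20 sin 47.4° = 47.99 m/s.
Require v_y0 t − ½ g t² = 75.6, i.e. 4.905 t² − 47.99 t + 75.6 = 0.
t = [47.99 ± √(47.99² − 2·9.81·75.6)] / 9.81 = (47.99 ± 28.64) / 9.81, so t = 1.973 s or t = 7.812 s.
The descending-branch root is 7.812 s.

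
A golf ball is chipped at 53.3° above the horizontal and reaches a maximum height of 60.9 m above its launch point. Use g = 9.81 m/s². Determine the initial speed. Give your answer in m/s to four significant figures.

At the peak v_y = 0, so v_y0 = √(2gH) = √(2 × 9.81 × 60.9) = 34.57 m/s.
v_y0 = v₀ sin θ ⇒ v₀ = 34.57 / sin 53.3° = 43.11 m/s.

43.11 m/s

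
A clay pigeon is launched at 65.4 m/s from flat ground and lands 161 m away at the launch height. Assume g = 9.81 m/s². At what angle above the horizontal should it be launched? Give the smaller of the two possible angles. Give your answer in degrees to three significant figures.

Level-ground range R = v₀² sin(2θ)/g ⇒ sin(2θ) = gR/v₀² = 9.81 × 161 / 65.4² = 0.3693.
2θ = 21.67° or 180° − 21.67° = 158.3°, so θ = 10.84° or 79.16°.
The smaller angle is 10.84°.

10.8°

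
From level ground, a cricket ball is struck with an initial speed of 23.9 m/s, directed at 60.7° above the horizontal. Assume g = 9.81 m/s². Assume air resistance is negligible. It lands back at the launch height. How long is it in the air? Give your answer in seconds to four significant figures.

4.249 s

Resolve: vₓ = 23.90 cos 60.7° = 11.70 m/s and v_y0 = 23.90 sin 60.7° = 20.84 m/s.
Landing at launch height ⇒ T = 2 v_y0 / g = 2 × 20.84 / 9.81 = 4.249 s.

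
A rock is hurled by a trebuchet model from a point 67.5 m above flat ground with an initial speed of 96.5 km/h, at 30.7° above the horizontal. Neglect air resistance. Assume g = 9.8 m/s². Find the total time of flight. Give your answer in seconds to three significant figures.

5.36 s

Convert: 96.5 km/h = 96.5/3.6 = 26.81 m/s.
Resolve: vₓ = 26.81 cos 30.7° = 23.05 m/s and v_y0 = 26.81 sin 30.7° = 13.69 m/s.
The projectile lands when y = 67.5 + (13.69) t − ½·9.80·t² = 0. Positive root: t = (13.69 + √(13.69² + 2·9.80·67.5)) / 9.80 = (13.69 + 38.86) / 9.80 = 5.362 s.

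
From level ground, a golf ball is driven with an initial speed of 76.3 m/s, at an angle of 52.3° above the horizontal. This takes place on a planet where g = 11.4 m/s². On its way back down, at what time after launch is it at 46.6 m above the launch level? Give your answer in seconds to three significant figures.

Horizontal component vₓ = 76.30 cos 52.3° = 46.66 m/s; vertical v_y0 = 76.30 sin 52.3° = 60.37 m/s.
Height y(t) = 60.37 t − 5.700 t² = 46.6 gives 5.700 t² − 60.37 t + 46.6 = 0.
Quadratic formula: t = (60.37 ± √2582.1) / 11.4 = (60.37 ± 50.81) / 11.4 → t = 0.8382 s or 9.753 s.
The descending-branch root is 9.753 s.

9.75 s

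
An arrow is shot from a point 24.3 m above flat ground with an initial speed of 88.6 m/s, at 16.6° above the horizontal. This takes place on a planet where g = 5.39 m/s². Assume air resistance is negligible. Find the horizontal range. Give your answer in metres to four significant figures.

872.0 m

vₓ = 88.60 cos 16.6° = 84.91 m/s; v_y0 = 88.60 sin 16.6° = 25.31 m/s.
The projectile lands when y = 24.3 + (25.31) t − ½·5.39·t² = 0. Positive root: t = (25.31 + √(25.31² + 2·5.39·24.3)) / 5.39 = (25.31 + 30.04) / 5.39 = 10.27 s.
Horizontal distance: R = vₓ t = 84.91 × 10.27 = 872.0 m.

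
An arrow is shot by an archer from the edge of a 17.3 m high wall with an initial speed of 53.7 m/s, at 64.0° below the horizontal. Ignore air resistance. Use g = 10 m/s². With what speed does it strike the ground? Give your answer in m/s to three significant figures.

vₓ = 53.70 cos 64.0° = 23.54 m/s; v_y0 = −48.27 m/s (downward).
With up positive and y = 0 at the ground: y(t) = 17.3 + (−48.27) t − 5.000 t². Setting y = 0 and taking the positive root: t = [−48.27 + √(48.27² + 2·10.0·17.3)] / 10.0 = (−48.27 + 51.73) / 10.0 = 0.3460 s.
Vertical velocity at impact: v_y = v_y0 − g t = −48.27 − 10.0 × 0.3460 = −51.73 m/s.
Speed: |v| = √(vₓ² + v_y²) = √(23.54² + 51.73²) = 56.83 m/s.

56.8 m/s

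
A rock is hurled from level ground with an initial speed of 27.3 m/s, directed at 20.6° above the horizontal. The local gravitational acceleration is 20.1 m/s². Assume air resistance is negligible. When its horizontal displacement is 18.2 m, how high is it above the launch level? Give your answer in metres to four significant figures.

1.743 m

Horizontal component vₓ = 27.30 cos 20.6° = 25.55 m/s; vertical v_y0 = 27.30 sin 20.6° = 9.605 m/s.
x = vₓ t ⇒ t = 18.2/25.55 = 0.7122 s.
Height: y = v_y0 t − ½ g t² = 9.605 × 0.7122 − 10.05 × 0.7122² = 6.841 − 5.098 = 1.743 m.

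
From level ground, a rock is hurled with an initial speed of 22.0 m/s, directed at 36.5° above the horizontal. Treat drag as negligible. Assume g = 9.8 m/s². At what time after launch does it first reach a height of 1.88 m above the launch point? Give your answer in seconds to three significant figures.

0.152 s

vₓ = 22.00 cos 36.5° = 17.68 m/s; v_y0 = 22.00 sin 36.5° = 13.09 m/s.
Height y(t) = 13.09 t − 4.900 t² = 1.88 gives 4.900 t² − 13.09 t + 1.88 = 0.
Quadratic formula: t = (13.09 ± √134.40) / 9.80 = (13.09 ± 11.59) / 9.80 → t = 0.1524 s or 2.518 s.
The first (ascending) time is 0.1524 s.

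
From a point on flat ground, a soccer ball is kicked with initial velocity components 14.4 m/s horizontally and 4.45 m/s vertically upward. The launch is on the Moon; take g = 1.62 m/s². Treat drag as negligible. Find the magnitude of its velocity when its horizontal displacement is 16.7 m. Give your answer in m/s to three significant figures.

At x = 16.7 m, t = x/vₓ = 16.7/14.40 = 1.160 s.
Vertical velocity there: v_y = v_y0 − g t = 4.450 − 1.62 × 1.160 = 2.571 m/s.
Speed: √(vₓ² + v_y²) = √(14.40² + 2.571²) = 14.63 m/s.

14.6 m/s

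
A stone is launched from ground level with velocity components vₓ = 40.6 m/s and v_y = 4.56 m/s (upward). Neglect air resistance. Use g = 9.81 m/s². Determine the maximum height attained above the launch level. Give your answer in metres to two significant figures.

Peak height H = v_y0² / (2g) = 20.794 / 19.62 = 1.060 m.

1.1 m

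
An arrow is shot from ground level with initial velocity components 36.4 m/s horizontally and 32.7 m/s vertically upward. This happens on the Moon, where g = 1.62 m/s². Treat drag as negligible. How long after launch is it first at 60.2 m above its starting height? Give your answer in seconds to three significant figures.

1.93 s

Height y(t) = 32.70 t − 0.8100 t² = 60.2 gives 0.8100 t² − 32.70 t + 60.2 = 0.
t = [32.70 ± √(32.70² − 2·1.62·60.2)] / 1.62 = (32.70 ± 29.57) / 1.62, so t = 1.934 s or t = 38.44 s.
The first (ascending) time is 1.934 s.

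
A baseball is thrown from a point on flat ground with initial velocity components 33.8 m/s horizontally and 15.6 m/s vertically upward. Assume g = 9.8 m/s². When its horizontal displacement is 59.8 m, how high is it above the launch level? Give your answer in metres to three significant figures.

At x = 59.8 m, t = x/vₓ = 59.8/33.80 = 1.769 s.
Height: y = v_y0 t − ½ g t² = 15.60 × 1.769 − 4.900 × 1.769² = 27.60 − 15.34 = 12.26 m.

12.3 m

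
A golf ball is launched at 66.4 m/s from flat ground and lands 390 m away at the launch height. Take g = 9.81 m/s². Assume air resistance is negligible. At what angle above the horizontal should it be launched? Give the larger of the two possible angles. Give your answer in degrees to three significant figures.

R = v₀² sin 2θ / g gives sin 2θ = gR/v₀² = 9.81·390/66.4² = 0.8678.
2θ = 60.20° or 180° − 60.20° = 119.8°, so θ = 30.10° or 59.90°.
The larger angle is 59.90°.

59.9°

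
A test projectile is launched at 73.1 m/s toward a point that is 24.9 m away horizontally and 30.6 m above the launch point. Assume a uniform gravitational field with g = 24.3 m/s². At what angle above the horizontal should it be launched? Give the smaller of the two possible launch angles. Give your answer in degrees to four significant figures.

54.38°

Trajectory: y = x tanθ − g x² (1 + tan²θ)/(2v₀²). With x = 24.9, y = 30.6, v₀ = 73.1, g = 24.3:
1.410 tan²θ − 24.9 tanθ + (32.01) = 0.
tanθ = [24.9 ± √(24.9² − 4 × 1.410 × (32.01))] / (2 × 1.410) = (24.9 ± 20.96) / 2.819, giving tanθ = 1.396 or 16.27.
θ = 54.38° or 86.48°; the smaller is 54.38°.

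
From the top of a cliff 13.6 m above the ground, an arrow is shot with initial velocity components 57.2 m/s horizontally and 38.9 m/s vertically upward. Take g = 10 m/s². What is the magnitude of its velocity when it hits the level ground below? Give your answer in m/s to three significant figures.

71.1 m/s

The projectile lands when y = 13.6 + (38.90) t − ½·10.0·t² = 0. Positive root: t = (38.90 + √(38.90² + 2·10.0·13.6)) / 10.0 = (38.90 + 42.25) / 10.0 = 8.115 s.
Vertical velocity at impact: v_y = v_y0 − g t = 38.90 − 10.0 × 8.115 = −42.25 m/s.
Speed: |v| = √(vₓ² + v_y²) = √(57.20² + 42.25²) = 71.11 m/s.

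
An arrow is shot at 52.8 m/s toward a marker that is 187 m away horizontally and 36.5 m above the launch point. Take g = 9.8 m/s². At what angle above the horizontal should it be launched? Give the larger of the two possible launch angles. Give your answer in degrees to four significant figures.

67.12°

Trajectory: y = x tanθ − g x² (1 + tan²θ)/(2v₀²). With x = 187, y = 36.5, v₀ = 52.8, g = 9.80:
61.46 tan²θ − 187 tanθ + (97.96) = 0.
tanθ = [187 ± √(187² − 4 × 61.46 × (97.96))] / (2 × 61.46) = (187 ± 104.3) / 122.9, giving tanθ = 0.6725 or 2.370.
θ = 33.92° or 67.12°; the larger is 67.12°.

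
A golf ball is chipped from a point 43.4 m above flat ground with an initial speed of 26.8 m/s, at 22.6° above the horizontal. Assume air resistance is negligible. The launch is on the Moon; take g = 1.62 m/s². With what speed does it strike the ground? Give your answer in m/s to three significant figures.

29.3 m/s

Resolve: vₓ = 26.80 cos 22.6° = 24.74 m/s and v_y0 = 26.80 sin 22.6° = 10.30 m/s.
With up positive and y = 0 at the ground: y(t) = 43.4 + (10.30) t − 0.8100 t². Setting y = 0 and taking the positive root: t = [10.30 + √(10.30² + 2·1.62·43.4)] / 1.62 = (10.30 + 15.71) / 1.62 = 16.05 s.
Vertical velocity at impact: v_y = v_y0 − g t = 10.30 − 1.62 × 16.05 = −15.71 m/s.
Speed: |v| = √(vₓ² + v_y²) = √(24.74² + 15.71²) = 29.31 m/s.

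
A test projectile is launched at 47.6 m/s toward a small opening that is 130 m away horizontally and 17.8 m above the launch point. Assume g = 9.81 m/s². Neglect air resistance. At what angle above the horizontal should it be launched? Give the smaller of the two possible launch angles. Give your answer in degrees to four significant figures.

Trajectory: y = x tanθ − g x² (1 + tan²θ)/(2v₀²). With x = 130, y = 17.8, v₀ = 47.6, g = 9.81:
36.59 tan²θ − 130 tanθ + (54.39) = 0.
tanθ = [130 ± √(130² − 4 × 36.59 × (54.39))] / (2 × 36.59) = (130 ± 94.56) / 73.17, giving tanθ = 0.4844 or 3.069.
θ = 25.84° or 71.95°; the smaller is 25.84°.

25.84°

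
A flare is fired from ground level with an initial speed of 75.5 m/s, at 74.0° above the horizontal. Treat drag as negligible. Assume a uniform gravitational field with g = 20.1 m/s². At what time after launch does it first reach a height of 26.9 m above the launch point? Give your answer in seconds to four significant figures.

0.3919 s

Components: vₓ = 75.50 cos 74.0° = 20.81 m/s, v_y0 = 75.50 sin 74.0° = 72.58 m/s.
Set y = v_y0 t − ½ g t² = 26.9: 10.05 t² − 72.58 t + 26.9 = 0.
t = [72.58 ± √(72.58² − 2·20.1·26.9)] / 20.1 = (72.58 ± 64.70) / 20.1, so t = 0.3919 s or t = 6.829 s.
The first (ascending) time is 0.3919 s.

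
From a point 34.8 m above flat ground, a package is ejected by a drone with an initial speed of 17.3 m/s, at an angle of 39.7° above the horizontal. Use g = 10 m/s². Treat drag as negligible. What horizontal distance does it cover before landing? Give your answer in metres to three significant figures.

52.8 m

Resolve: vₓ = 17.30 cos 39.7° = 13.31 m/s and v_y0 = 17.30 sin 39.7° = 11.05 m/s.
The projectile lands when y = 34.8 + (11.05) t − ½·10.0·t² = 0. Positive root: t = (11.05 + √(11.05² + 2·10.0·34.8)) / 10.0 = (11.05 + 28.60) / 10.0 = 3.965 s.
Horizontal distance: R = vₓ t = 13.31 × 3.965 = 52.78 m.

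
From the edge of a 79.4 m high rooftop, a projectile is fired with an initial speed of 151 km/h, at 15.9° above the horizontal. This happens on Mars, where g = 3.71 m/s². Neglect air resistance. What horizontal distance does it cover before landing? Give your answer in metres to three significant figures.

Convert: 151 km/h = 151/3.6 = 41.94 m/s.
Horizontal component vₓ = 41.94 cos 15.9° = 40.34 m/s; vertical v_y0 = 41.94 sin 15.9° = 11.49 m/s.
Vertical motion (up positive, ground at y = 0): 1.855 t² − (11.49) t − 79.4 = 0, so t = (11.49 + √(11.49² + 2·3.71·79.4)) / 3.71 = (11.49 + 26.86) / 3.71 = 10.34 s.
Horizontal distance: R = vₓ t = 40.34 × 10.34 = 416.9 m.

417 m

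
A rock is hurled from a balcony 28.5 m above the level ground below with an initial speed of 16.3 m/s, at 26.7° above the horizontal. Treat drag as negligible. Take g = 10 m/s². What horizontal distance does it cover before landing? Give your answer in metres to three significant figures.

47.0 m

Components: vₓ = 16.30 cos 26.7° = 14.56 m/s, v_y0 = 16.30 sin 26.7° = 7.324 m/s.
Vertical motion (up positive, ground at y = 0): 5.000 t² − (7.324) t − 28.5 = 0, so t = (7.324 + √(7.324² + 2·10.0·28.5)) / 10.0 = (7.324 + 24.97) / 10.0 = 3.230 s.
Horizontal distance: R = vₓ t = 14.56 × 3.230 = 47.03 m.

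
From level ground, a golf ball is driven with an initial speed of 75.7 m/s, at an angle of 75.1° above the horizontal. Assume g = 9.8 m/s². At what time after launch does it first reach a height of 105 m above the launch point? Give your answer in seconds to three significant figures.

Horizontal component vₓ = 75.70 cos 75.1° = 19.46 m/s; vertical v_y0 = 75.70 sin 75.1° = 73.15 m/s.
Height y(t) = 73.15 t − 4.900 t² = 105 gives 4.900 t² − 73.15 t + 105 = 0.
Quadratic formula: t = (73.15 ± √3293.6) / 9.80 = (73.15 ± 57.39) / 9.80 → t = 1.609 s or 13.32 s.
The first (ascending) time is 1.609 s.

1.61 s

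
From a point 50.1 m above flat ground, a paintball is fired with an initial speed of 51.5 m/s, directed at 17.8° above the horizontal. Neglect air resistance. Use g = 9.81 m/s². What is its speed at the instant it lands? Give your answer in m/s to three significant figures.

Resolve: vₓ = 51.50 cos 17.8° = 49.03 m/s and v_y0 = 51.50 sin 17.8° = 15.74 m/s.
Vertical motion (up positive, ground at y = 0): 4.905 t² − (15.74) t − 50.1 = 0, so t = (15.74 + √(15.74² + 2·9.81·50.1)) / 9.81 = (15.74 + 35.08) / 9.81 = 5.181 s.
Vertical velocity at impact: v_y = v_y0 − g t = 15.74 − 9.81 × 5.181 = −35.08 m/s.
Speed: |v| = √(vₓ² + v_y²) = √(49.03² + 35.08²) = 60.29 m/s.

60.3 m/s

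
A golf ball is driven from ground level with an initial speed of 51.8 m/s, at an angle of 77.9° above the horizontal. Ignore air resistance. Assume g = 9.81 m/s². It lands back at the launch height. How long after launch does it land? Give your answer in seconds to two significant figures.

10 s

Horizontal component vₓ = 51.80 cos 77.9° = 10.86 m/s; vertical v_y0 = 51.80 sin 77.9° = 50.65 m/s.
It returns to y = 0 when t = 2 v_y0 / g = 2(50.65)/9.81 = 10.33 s.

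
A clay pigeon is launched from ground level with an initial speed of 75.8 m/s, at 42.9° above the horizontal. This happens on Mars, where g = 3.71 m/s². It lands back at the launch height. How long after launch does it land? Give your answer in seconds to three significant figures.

Resolve: vₓ = 75.80 cos 42.9° = 55.53 m/s and v_y0 = 75.80 sin 42.9° = 51.60 m/s.
It returns to y = 0 when t = 2 v_y0 / g = 2(51.60)/3.71 = 27.82 s.

27.8 s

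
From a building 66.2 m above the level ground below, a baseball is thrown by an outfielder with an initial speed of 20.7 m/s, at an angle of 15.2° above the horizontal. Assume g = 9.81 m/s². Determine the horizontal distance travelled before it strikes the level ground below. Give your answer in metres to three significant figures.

85.3 m

Resolve: vₓ = 20.70 cos 15.2° = 19.98 m/s and v_y0 = 20.70 sin 15.2° = 5.427 m/s.
With up positive and y = 0 at the ground: y(t) = 66.2 + (5.427) t − 4.905 t². Setting y = 0 and taking the positive root: t = [5.427 + √(5.427² + 2·9.81·66.2)] / 9.81 = (5.427 + 36.45) / 9.81 = 4.268 s.
Horizontal distance: R = vₓ t = 19.98 × 4.268 = 85.27 m.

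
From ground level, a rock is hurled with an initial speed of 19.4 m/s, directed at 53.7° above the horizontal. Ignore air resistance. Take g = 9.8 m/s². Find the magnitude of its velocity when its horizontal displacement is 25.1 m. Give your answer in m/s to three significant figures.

12.9 m/s

Horizontal component vₓ = 19.40 cos 53.7° = 11.49 m/s; vertical v_y0 = 19.40 sin 53.7° = 15.64 m/s.
x = vₓ t ⇒ t = 25.1/11.49 = 2.185 s.
Vertical velocity there: v_y = v_y0 − g t = 15.64 − 9.80 × 2.185 = −5.782 m/s.
Speed: √(vₓ² + v_y²) = √(11.49² + 5.782²) = 12.86 m/s.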